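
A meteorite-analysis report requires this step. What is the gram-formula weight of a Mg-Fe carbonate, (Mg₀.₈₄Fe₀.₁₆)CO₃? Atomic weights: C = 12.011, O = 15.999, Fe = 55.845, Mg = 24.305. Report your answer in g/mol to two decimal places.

89.36 g/mol

M = 0.84·24.305 + 0.16·55.845 + 1·12.011 + 3·15.999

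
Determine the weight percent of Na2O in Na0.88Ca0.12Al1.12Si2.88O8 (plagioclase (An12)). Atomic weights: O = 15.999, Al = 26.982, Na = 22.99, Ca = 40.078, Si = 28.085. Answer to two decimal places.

Molar mass of Na0.88Ca0.12Al1.12Si2.88O8 = 0.88*22.99 + 0.12*40.078 + 1.12*26.982 + 2.88*28.085 + 8*15.999 = 264.137 g/mol.
Each formula unit contains 0.88 Na, equivalent to 0.88/2 = 0.4400 mol Na2O.
M(Na2O) = 2×22.99 + 1×15.999 = 61.979 g/mol.
Mass of Na2O per formula unit = 0.4400 × 61.979 = 27.271 g.
Na2O wt% = 27.271 / 264.137 × 100 = 10.32%.

10.32 wt%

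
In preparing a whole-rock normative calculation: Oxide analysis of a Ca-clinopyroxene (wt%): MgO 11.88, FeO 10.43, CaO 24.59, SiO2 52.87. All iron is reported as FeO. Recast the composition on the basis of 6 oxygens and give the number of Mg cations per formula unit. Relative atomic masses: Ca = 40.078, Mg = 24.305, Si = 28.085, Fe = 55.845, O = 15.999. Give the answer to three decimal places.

0.670 Mg apfu

MgO (M=40.304): mol = 0.29476; Mg = 0.29476, O = 0.29476.
FeO (M=71.844): mol = 0.14518; Fe = 0.14518, O = 0.14518.
CaO (M=56.077): mol = 0.43850; Ca = 0.43850, O = 0.43850.
SiO2 (M=60.083): mol = 0.87995; Si = 0.87995, O = 1.75990.
ΣO = 2.63834; factor = 6/ΣO = 2.27416.
Mg apfu = 0.29476 × 2.27416 = 0.670.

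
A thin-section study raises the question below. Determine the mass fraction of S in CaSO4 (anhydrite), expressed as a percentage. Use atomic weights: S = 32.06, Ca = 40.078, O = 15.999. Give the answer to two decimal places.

Molar mass of CaSO4: 1*40.078 + 1*32.06 + 4*15.999 = 136.134 g/mol.
Mass of S per formula unit: 1 × 32.06 = 32.060 g.
Weight fraction S = 32.060 / 136.134 = 0.2355.

23.55 weight percent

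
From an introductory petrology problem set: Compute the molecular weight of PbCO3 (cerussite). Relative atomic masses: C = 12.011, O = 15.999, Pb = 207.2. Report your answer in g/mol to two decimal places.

267.21 g/mol

The formula mass is the sum 1×207.2 + 1×12.011 + 3×15.999.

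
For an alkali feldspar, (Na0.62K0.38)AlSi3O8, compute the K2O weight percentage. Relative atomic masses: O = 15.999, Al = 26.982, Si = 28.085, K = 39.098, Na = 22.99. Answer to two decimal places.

6.67 wt%

Formula mass = 268.340 g/mol.
0.38 K → 0.1900 mol K2O per formula unit; M(K2O) = 94.195, so K2O mass = 17.897 g.
17.897/268.340 × 100 = 6.67 wt%.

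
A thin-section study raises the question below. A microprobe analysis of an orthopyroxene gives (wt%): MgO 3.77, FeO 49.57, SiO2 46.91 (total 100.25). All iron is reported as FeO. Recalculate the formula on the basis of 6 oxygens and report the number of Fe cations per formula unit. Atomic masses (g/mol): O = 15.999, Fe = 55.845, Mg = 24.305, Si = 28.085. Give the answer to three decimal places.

1.765 Fe apfu

MgO (M=40.304): mol = 0.09354; Mg = 0.09354, O = 0.09354.
FeO (M=71.844): mol = 0.68997; Fe = 0.68997, O = 0.68997.
SiO2 (M=60.083): mol = 0.78075; Si = 0.78075, O = 1.56150.
ΣO = 2.34501; factor = 6/ΣO = 2.55862.
Fe apfu = 0.68997 × 2.55862 = 1.765.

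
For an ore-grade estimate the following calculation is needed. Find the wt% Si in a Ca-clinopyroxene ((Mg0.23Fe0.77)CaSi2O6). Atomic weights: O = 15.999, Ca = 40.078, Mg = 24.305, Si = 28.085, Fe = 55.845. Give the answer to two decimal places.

23.32 wt%

Molar mass of (Mg0.23Fe0.77)CaSi2O6: 0.23*24.305 + 0.77*55.845 + 1*40.078 + 2*28.085 + 6*15.999 = 240.833 g/mol.
Mass of Si per formula unit: 2 × 28.085 = 56.170 g.
Weight fraction Si = 56.170 / 240.833 = 0.2332.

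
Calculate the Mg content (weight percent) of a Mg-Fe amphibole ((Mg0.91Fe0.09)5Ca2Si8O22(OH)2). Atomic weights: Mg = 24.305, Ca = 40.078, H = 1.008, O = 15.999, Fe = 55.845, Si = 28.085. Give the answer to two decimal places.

13.38 weight percent

M((Mg0.91Fe0.09)5Ca2Si8O22(OH)2) = 826.546 g/mol.
Mg contributes 4.55 × 24.305 = 110.588 g per mole.
110.588/826.546 = 0.1338 → 13.38%.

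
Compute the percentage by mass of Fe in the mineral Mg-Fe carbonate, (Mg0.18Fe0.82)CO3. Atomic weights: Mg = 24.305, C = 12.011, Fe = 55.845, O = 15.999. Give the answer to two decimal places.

M((Mg0.18Fe0.82)CO3) = 110.176 g/mol.
Fe contributes 0.82 × 55.845 = 45.793 g per mole.
45.793/110.176 = 0.4156 → 41.56%.

41.56 wt%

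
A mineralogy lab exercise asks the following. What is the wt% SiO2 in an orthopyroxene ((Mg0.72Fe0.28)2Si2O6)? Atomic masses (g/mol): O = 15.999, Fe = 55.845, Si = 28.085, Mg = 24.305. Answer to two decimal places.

55.01 wt%

Formula mass = 218.436 g/mol.
2 Si → 2.0000 mol SiO2 per formula unit; M(SiO2) = 60.083, so SiO2 mass = 120.166 g.
120.166/218.436 × 100 = 55.01 wt%.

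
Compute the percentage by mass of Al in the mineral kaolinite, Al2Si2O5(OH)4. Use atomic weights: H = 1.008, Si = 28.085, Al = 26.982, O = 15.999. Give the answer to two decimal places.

Molar mass of Al2Si2O5(OH)4: 2×26.982 + 2×28.085 + 9×15.999 + 4×1.008 = 258.157 g/mol.
Mass of Al per formula unit: 2 × 26.982 = 53.964 g.
Weight fraction Al = 53.964 / 258.157 = 0.2090.

20.90 mass %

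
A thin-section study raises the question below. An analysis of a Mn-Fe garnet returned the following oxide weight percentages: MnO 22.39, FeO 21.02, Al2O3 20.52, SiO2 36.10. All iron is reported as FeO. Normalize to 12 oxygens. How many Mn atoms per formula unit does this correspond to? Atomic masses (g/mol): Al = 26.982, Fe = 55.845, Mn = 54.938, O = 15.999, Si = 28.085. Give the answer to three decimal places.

1.569 Mn apfu

MnO: 22.39/70.937 = 0.31563 mol → 0.31563 mol Mn, 0.31563 mol O.
FeO: 21.02/71.844 = 0.29258 mol → 0.29258 mol Fe, 0.29258 mol O.
Al2O3: 20.52/101.961 = 0.20125 mol → 0.40250 mol Al, 0.60375 mol O.
SiO2: 36.10/60.083 = 0.60084 mol → 0.60084 mol Si, 1.20168 mol O.
Total oxygen = 2.41364 mol. Normalization factor = 12/2.41364 = 4.97174.
Mn per 12 O = 0.31563 × 4.97174 = 1.569.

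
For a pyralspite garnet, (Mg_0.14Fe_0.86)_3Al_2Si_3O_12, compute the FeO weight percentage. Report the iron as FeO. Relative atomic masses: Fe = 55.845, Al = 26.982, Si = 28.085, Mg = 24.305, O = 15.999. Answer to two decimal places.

Molar mass of (Mg_0.14Fe_0.86)_3Al_2Si_3O_12 = 0.42·24.305 + 2.58·55.845 + 2·26.982 + 3·28.085 + 12·15.999 = 484.495 g/mol.
Each formula unit contains 2.58 Fe, equivalent to 2.58/1 = 2.5800 mol FeO.
M(FeO) = 1×55.845 + 1×15.999 = 71.844 g/mol.
Mass of FeO per formula unit = 2.5800 × 71.844 = 185.358 g.
FeO wt% = 185.358 / 484.495 × 100 = 38.26%.

38.26 wt%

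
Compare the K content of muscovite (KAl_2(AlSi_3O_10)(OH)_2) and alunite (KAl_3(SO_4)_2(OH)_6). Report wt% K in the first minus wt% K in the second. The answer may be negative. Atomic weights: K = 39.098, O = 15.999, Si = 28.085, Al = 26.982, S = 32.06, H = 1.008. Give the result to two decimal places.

First mineral: 39.098 g K in 398.303 g formula = 9.82 wt% K.
Second mineral: 39.098 g K in 414.198 g formula = 9.44 wt% K.
9.82% − 9.44% gives a difference of 0.38 percentage points.

0.38 percentage points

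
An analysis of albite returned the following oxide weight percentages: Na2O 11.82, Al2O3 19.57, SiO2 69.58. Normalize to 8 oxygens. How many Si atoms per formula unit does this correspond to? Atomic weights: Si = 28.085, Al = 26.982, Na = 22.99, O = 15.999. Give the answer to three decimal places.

3.005 Si apfu

Na2O (M=61.979): mol = 0.19071; Na = 0.38142, O = 0.19071.
Al2O3 (M=101.961): mol = 0.19194; Al = 0.38388, O = 0.57582.
SiO2 (M=60.083): mol = 1.15806; Si = 1.15806, O = 2.31612.
ΣO = 3.08265; factor = 8/ΣO = 2.59517.
Si apfu = 1.15806 × 2.59517 = 3.005.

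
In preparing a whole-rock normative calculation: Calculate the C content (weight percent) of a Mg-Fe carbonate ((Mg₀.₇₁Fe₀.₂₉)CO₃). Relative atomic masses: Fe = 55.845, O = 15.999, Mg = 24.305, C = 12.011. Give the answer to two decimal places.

M((Mg₀.₇₁Fe₀.₂₉)CO₃) = 93.460 g/mol.
C contributes 1 × 12.011 = 12.011 g per mole.
12.011/93.460 = 0.1285 → 12.85%.

12.85 weight percent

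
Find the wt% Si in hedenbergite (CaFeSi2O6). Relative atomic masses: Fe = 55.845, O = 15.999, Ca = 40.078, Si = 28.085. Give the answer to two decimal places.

22.64 mass %

M(CaFeSi2O6) = 248.087 g/mol.
Si contributes 2 × 28.085 = 56.170 g per mole.
56.170/248.087 = 0.2264 → 22.64%.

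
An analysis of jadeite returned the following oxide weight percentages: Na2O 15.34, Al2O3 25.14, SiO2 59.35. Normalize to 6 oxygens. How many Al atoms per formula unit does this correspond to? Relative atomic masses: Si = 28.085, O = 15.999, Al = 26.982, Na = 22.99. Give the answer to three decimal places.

0.999 Al apfu

15.34 wt% Na2O ÷ 61.979 g/mol = 0.24750 mol, giving 0.49500 Na and 0.24750 O.
25.14 wt% Al2O3 ÷ 101.961 g/mol = 0.24656 mol, giving 0.49312 Al and 0.73968 O.
59.35 wt% SiO2 ÷ 60.083 g/mol = 0.98780 mol, giving 0.98780 Si and 1.97560 O.
Oxygen sums to 2.96278; scaling by 6/2.96278 = 2.02513 puts the formula on 6 O.
Al: 0.49312 × 2.02513 = 0.999 atoms per formula unit.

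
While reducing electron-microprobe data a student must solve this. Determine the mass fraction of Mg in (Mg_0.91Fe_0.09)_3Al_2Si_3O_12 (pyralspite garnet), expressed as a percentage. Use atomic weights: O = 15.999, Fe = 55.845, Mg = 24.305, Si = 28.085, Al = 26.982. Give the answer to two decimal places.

M((Mg_0.91Fe_0.09)_3Al_2Si_3O_12) = 411.638 g/mol.
Mg contributes 2.73 × 24.305 = 66.353 g per mole.
66.353/411.638 = 0.1612 → 16.12%.

16.12 weight percent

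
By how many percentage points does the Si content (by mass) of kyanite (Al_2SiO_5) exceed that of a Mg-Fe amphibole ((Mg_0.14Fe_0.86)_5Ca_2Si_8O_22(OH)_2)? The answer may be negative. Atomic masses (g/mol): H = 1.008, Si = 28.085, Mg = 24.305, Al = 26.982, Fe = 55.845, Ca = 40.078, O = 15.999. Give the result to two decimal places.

First mineral: 28.085 g Si in 162.044 g formula = 17.33 wt% Si.
Second mineral: 224.680 g Si in 947.975 g formula = 23.70 wt% Si.
17.33% − 23.70% gives a difference of -6.37 percentage points.

-6.37 percentage points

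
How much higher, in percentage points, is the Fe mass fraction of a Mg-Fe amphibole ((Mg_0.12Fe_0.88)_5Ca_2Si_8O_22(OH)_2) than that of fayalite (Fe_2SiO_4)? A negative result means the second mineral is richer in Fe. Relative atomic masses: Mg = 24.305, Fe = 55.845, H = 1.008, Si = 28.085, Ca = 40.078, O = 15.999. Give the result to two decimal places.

Fe in (Mg_0.12Fe_0.88)_5Ca_2Si_8O_22(OH)_2: molar mass 951.129 g/mol; 4.40×55.845 = 245.718 g → 25.83 wt%.
Fe in Fe_2SiO_4: molar mass 203.771 g/mol; 2×55.845 = 111.690 g → 54.81 wt%.
Difference = 25.83 − 54.81 = -28.98 percentage points.

-28.98 percentage points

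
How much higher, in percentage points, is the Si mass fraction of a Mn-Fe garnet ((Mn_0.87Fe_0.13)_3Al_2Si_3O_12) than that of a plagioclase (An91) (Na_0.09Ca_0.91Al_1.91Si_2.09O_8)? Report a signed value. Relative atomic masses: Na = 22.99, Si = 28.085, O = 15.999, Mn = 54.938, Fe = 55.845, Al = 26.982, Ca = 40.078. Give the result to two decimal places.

-4.20 percentage points

Si in (Mn_0.87Fe_0.13)_3Al_2Si_3O_12: molar mass 495.375 g/mol; 3×28.085 = 84.255 g → 17.01 wt%.
Si in Na_0.09Ca_0.91Al_1.91Si_2.09O_8: molar mass 276.765 g/mol; 2.09×28.085 = 58.698 g → 21.21 wt%.
Difference = 17.01 − 21.21 = -4.20 percentage points.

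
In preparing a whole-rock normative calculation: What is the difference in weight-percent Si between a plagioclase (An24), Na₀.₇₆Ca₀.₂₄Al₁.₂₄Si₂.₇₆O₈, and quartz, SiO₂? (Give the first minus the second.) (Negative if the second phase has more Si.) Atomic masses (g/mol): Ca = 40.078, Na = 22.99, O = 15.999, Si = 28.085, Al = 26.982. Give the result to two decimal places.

Si in Na₀.₇₆Ca₀.₂₄Al₁.₂₄Si₂.₇₆O₈: molar mass 266.055 g/mol; 2.76×28.085 = 77.515 g → 29.13 wt%.
Si in SiO₂: molar mass 60.083 g/mol; 1×28.085 = 28.085 g → 46.74 wt%.
Difference = 29.13 − 46.74 = -17.61 percentage points.

-17.61 percentage points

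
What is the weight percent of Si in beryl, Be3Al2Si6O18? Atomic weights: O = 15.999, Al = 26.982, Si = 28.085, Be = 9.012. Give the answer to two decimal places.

Formula mass = 3·9.012 + 2·26.982 + 6·28.085 + 18·15.999 = 537.492 g/mol, of which 168.510 g is Si.
So Si makes up 168.510/537.492 = 0.3135 of the mass, i.e. 31.35%.

31.35 mass %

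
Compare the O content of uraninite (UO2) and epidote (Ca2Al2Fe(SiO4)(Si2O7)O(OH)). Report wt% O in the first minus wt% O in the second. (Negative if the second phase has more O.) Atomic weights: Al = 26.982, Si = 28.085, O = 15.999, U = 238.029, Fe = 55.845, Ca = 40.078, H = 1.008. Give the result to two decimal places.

O in UO2: molar mass 270.027 g/mol; 2×15.999 = 31.998 g → 11.85 wt%.
O in Ca2Al2Fe(SiO4)(Si2O7)O(OH): molar mass 483.215 g/mol; 13×15.999 = 207.987 g → 43.04 wt%.
Difference = 11.85 − 43.04 = -31.19 percentage points.

-31.19 percentage points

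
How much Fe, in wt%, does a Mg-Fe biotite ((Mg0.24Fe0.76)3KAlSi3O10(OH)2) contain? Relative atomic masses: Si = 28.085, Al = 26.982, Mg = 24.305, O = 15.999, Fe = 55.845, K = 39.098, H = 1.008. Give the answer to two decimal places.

Molar mass of (Mg0.24Fe0.76)3KAlSi3O10(OH)2: 0.72*24.305 + 2.28*55.845 + 1*39.098 + 1*26.982 + 3*28.085 + 12*15.999 + 2*1.008 = 489.165 g/mol.
Mass of Fe per formula unit: 2.28 × 55.845 = 127.327 g.
Weight fraction Fe = 127.327 / 489.165 = 0.2603.

26.03 wt%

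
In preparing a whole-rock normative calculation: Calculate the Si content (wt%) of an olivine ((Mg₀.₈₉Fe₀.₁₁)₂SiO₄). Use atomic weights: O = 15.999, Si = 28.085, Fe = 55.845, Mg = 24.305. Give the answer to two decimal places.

19.02 wt%

M((Mg₀.₈₉Fe₀.₁₁)₂SiO₄) = 147.630 g/mol.
Si contributes 1 × 28.085 = 28.085 g per mole.
28.085/147.630 = 0.1902 → 19.02%.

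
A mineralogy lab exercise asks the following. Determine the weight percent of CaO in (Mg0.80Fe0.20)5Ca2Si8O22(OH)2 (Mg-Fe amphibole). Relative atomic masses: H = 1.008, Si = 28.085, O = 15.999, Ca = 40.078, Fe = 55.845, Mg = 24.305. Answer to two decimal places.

13.29 wt%

Formula mass = 843.893 g/mol.
2 Ca → 2.0000 mol CaO per formula unit; M(CaO) = 56.077, so CaO mass = 112.154 g.
112.154/843.893 × 100 = 13.29 wt%.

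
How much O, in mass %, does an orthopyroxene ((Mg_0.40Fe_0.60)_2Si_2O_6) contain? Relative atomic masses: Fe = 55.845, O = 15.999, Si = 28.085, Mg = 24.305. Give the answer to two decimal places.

40.23 mass %

Molar mass of (Mg_0.40Fe_0.60)_2Si_2O_6: 0.80·24.305 + 1.20·55.845 + 2·28.085 + 6·15.999 = 238.622 g/mol.
Mass of O per formula unit: 6 × 15.999 = 95.994 g.
Weight fraction O = 95.994 / 238.622 = 0.4023.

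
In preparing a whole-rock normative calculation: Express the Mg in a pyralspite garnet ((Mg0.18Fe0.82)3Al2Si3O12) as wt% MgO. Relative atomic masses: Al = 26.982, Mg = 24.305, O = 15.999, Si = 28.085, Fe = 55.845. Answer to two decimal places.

4.53 wt%

Molar mass of (Mg0.18Fe0.82)3Al2Si3O12 = 0.54*24.305 + 2.46*55.845 + 2*26.982 + 3*28.085 + 12*15.999 = 480.710 g/mol.
Each formula unit contains 0.54 Mg, equivalent to 0.54/1 = 0.5400 mol MgO.
M(MgO) = 1×24.305 + 1×15.999 = 40.304 g/mol.
Mass of MgO per formula unit = 0.5400 × 40.304 = 21.764 g.
MgO wt% = 21.764 / 480.710 × 100 = 4.53%.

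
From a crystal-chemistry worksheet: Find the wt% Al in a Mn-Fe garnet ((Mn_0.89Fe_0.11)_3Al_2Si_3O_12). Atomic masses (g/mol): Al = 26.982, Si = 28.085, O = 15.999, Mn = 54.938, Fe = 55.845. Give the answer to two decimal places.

10.89 mass %

Molar mass of (Mn_0.89Fe_0.11)_3Al_2Si_3O_12: 2.67·54.938 + 0.33·55.845 + 2·26.982 + 3·28.085 + 12·15.999 = 495.320 g/mol.
Mass of Al per formula unit: 2 × 26.982 = 53.964 g.
Weight fraction Al = 53.964 / 495.320 = 0.1089.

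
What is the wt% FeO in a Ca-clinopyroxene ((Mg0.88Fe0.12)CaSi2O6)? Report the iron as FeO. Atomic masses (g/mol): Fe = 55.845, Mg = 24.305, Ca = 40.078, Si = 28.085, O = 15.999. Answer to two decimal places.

3.91 wt%

Molar mass of (Mg0.88Fe0.12)CaSi2O6 = 0.88*24.305 + 0.12*55.845 + 1*40.078 + 2*28.085 + 6*15.999 = 220.332 g/mol.
Each formula unit contains 0.12 Fe, equivalent to 0.12/1 = 0.1200 mol FeO.
M(FeO) = 1×55.845 + 1×15.999 = 71.844 g/mol.
Mass of FeO per formula unit = 0.1200 × 71.844 = 8.621 g.
FeO wt% = 8.621 / 220.332 × 100 = 3.91%.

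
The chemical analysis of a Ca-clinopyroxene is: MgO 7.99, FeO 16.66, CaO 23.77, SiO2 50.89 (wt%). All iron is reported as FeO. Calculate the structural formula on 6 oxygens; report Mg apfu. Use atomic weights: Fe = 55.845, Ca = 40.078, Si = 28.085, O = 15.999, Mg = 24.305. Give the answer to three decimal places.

MgO (M=40.304): mol = 0.19824; Mg = 0.19824, O = 0.19824.
FeO (M=71.844): mol = 0.23189; Fe = 0.23189, O = 0.23189.
CaO (M=56.077): mol = 0.42388; Ca = 0.42388, O = 0.42388.
SiO2 (M=60.083): mol = 0.84699; Si = 0.84699, O = 1.69398.
ΣO = 2.54799; factor = 6/ΣO = 2.35480.
Mg apfu = 0.19824 × 2.35480 = 0.467.

0.467 Mg apfu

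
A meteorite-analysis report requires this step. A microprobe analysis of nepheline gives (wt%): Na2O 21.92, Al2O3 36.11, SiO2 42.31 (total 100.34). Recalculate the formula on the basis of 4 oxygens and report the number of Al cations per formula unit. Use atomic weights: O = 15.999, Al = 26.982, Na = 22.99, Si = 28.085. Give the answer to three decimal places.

1.003 Al apfu

21.92 wt% Na2O ÷ 61.979 g/mol = 0.35367 mol, giving 0.70734 Na and 0.35367 O.
36.11 wt% Al2O3 ÷ 101.961 g/mol = 0.35416 mol, giving 0.70832 Al and 1.06248 O.
42.31 wt% SiO2 ÷ 60.083 g/mol = 0.70419 mol, giving 0.70419 Si and 1.40838 O.
Oxygen sums to 2.82453; scaling by 4/2.82453 = 1.41616 puts the formula on 4 O.
Al: 0.70832 × 1.41616 = 1.003 atoms per formula unit.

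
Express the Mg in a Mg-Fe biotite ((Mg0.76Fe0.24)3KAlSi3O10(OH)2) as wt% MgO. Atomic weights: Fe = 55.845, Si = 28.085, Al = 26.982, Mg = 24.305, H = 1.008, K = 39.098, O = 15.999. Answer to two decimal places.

M((Mg0.76Fe0.24)3KAlSi3O10(OH)2) = 439.963 g/mol; M(MgO) = 40.304 g/mol.
Moles MgO per formula unit = 2.28 Mg ÷ 1 = 2.2800.
MgO fraction = (2.2800 × 40.304) / 439.963 = 91.893/439.963 = 0.2089.

20.89 wt%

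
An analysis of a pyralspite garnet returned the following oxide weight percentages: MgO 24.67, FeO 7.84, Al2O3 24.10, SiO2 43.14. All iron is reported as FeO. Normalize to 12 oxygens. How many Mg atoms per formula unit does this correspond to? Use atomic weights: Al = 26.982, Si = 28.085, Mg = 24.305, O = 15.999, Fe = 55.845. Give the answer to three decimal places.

MgO: 24.67/40.304 = 0.61210 mol → 0.61210 mol Mg, 0.61210 mol O.
FeO: 7.84/71.844 = 0.10913 mol → 0.10913 mol Fe, 0.10913 mol O.
Al2O3: 24.10/101.961 = 0.23636 mol → 0.47272 mol Al, 0.70908 mol O.
SiO2: 43.14/60.083 = 0.71801 mol → 0.71801 mol Si, 1.43602 mol O.
Total oxygen = 2.86633 mol. Normalization factor = 12/2.86633 = 4.18654.
Mg per 12 O = 0.61210 × 4.18654 = 2.563.

2.563 Mg apfu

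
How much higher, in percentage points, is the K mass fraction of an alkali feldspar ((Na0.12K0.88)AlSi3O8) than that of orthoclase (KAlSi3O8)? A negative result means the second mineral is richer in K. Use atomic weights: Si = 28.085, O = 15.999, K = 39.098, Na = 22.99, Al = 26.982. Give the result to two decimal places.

-1.60 percentage points

M((Na0.12K0.88)AlSi3O8) = 276.394 g/mol, so wt% K = 34.406/276.394 × 100 = 12.45%.
M(KAlSi3O8) = 278.327 g/mol, so wt% K = 39.098/278.327 × 100 = 14.05%.
12.45 − 14.05 = -1.60 pp.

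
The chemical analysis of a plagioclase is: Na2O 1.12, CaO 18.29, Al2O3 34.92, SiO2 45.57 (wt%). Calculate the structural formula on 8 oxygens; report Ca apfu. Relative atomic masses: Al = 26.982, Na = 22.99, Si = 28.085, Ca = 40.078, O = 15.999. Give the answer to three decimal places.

0.903 Ca apfu

Na2O: 1.12/61.979 = 0.01807 mol → 0.03614 mol Na, 0.01807 mol O.
CaO: 18.29/56.077 = 0.32616 mol → 0.32616 mol Ca, 0.32616 mol O.
Al2O3: 34.92/101.961 = 0.34248 mol → 0.68496 mol Al, 1.02744 mol O.
SiO2: 45.57/60.083 = 0.75845 mol → 0.75845 mol Si, 1.51690 mol O.
Total oxygen = 2.88857 mol. Normalization factor = 8/2.88857 = 2.76954.
Ca per 8 O = 0.32616 × 2.76954 = 0.903.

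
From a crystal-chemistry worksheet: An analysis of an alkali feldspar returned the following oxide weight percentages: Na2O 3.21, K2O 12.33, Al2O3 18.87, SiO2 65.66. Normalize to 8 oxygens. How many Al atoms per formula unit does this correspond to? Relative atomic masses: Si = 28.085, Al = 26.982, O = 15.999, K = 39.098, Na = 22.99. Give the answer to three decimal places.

3.21 wt% Na2O ÷ 61.979 g/mol = 0.05179 mol, giving 0.10358 Na and 0.05179 O.
12.33 wt% K2O ÷ 94.195 g/mol = 0.13090 mol, giving 0.26180 K and 0.13090 O.
18.87 wt% Al2O3 ÷ 101.961 g/mol = 0.18507 mol, giving 0.37014 Al and 0.55521 O.
65.66 wt% SiO2 ÷ 60.083 g/mol = 1.09282 mol, giving 1.09282 Si and 2.18564 O.
Oxygen sums to 2.92354; scaling by 8/2.92354 = 2.73641 puts the formula on 8 O.
Al: 0.37014 × 2.73641 = 1.013 atoms per formula unit.

1.013 Al apfu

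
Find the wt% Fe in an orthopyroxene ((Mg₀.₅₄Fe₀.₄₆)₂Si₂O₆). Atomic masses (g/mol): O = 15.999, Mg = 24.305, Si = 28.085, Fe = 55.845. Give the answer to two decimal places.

22.36 mass %

Formula mass = 1.08×24.305 + 0.92×55.845 + 2×28.085 + 6×15.999 = 229.791 g/mol, of which 51.377 g is Fe.
So Fe makes up 51.377/229.791 = 0.2236 of the mass, i.e. 22.36%.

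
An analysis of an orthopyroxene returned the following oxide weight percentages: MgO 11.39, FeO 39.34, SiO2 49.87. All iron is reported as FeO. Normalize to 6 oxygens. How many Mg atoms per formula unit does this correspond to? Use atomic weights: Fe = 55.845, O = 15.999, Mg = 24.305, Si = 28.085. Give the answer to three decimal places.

0.681 Mg apfu

MgO: 11.39/40.304 = 0.28260 mol → 0.28260 mol Mg, 0.28260 mol O.
FeO: 39.34/71.844 = 0.54758 mol → 0.54758 mol Fe, 0.54758 mol O.
SiO2: 49.87/60.083 = 0.83002 mol → 0.83002 mol Si, 1.66004 mol O.
Total oxygen = 2.49022 mol. Normalization factor = 6/2.49022 = 2.40943.
Mg per 6 O = 0.28260 × 2.40943 = 0.681.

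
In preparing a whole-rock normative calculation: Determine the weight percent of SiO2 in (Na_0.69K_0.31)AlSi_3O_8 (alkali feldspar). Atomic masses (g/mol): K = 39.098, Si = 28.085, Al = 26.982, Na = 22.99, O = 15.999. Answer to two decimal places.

67.46 wt%

M((Na_0.69K_0.31)AlSi_3O_8) = 267.212 g/mol; M(SiO2) = 60.083 g/mol.
Moles SiO2 per formula unit = 3 Si ÷ 1 = 3.0000.
SiO2 fraction = (3.0000 × 60.083) / 267.212 = 180.249/267.212 = 0.6746.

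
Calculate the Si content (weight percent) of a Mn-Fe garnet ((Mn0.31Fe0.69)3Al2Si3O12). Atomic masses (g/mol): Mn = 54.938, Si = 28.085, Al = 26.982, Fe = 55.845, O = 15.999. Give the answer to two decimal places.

M((Mn0.31Fe0.69)3Al2Si3O12) = 496.898 g/mol.
Si contributes 3 × 28.085 = 84.255 g per mole.
84.255/496.898 = 0.1696 → 16.96%.

16.96 weight percent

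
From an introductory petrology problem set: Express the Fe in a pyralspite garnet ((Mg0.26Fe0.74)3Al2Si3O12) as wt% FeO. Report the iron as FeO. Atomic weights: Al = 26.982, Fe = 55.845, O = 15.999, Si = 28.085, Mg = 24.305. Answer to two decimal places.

33.71 wt%

Molar mass of (Mg0.26Fe0.74)3Al2Si3O12 = 0.78×24.305 + 2.22×55.845 + 2×26.982 + 3×28.085 + 12×15.999 = 473.141 g/mol.
Each formula unit contains 2.22 Fe, equivalent to 2.22/1 = 2.2200 mol FeO.
M(FeO) = 1×55.845 + 1×15.999 = 71.844 g/mol.
Mass of FeO per formula unit = 2.2200 × 71.844 = 159.494 g.
FeO wt% = 159.494 / 473.141 × 100 = 33.71%.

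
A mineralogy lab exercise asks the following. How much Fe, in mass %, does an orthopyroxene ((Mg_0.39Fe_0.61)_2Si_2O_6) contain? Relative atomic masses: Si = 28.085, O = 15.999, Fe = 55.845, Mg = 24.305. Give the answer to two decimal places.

Formula mass = 0.78*24.305 + 1.22*55.845 + 2*28.085 + 6*15.999 = 239.253 g/mol, of which 68.131 g is Fe.
So Fe makes up 68.131/239.253 = 0.2848 of the mass, i.e. 28.48%.

28.48 mass %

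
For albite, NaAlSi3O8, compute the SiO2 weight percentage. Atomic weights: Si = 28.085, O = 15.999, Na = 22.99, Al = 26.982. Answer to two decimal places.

Formula mass = 262.219 g/mol.
3 Si → 3.0000 mol SiO2 per formula unit; M(SiO2) = 60.083, so SiO2 mass = 180.249 g.
180.249/262.219 × 100 = 68.74 wt%.

68.74 wt%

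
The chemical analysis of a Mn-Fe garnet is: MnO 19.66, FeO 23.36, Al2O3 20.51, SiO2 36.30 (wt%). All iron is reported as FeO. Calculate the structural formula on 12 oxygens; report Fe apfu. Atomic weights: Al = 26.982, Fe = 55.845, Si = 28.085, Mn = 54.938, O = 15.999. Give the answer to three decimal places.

1.616 Fe apfu

MnO (M=70.937): mol = 0.27715; Mn = 0.27715, O = 0.27715.
FeO (M=71.844): mol = 0.32515; Fe = 0.32515, O = 0.32515.
Al2O3 (M=101.961): mol = 0.20116; Al = 0.40232, O = 0.60348.
SiO2 (M=60.083): mol = 0.60416; Si = 0.60416, O = 1.20832.
ΣO = 2.41410; factor = 12/ΣO = 4.97080.
Fe apfu = 0.32515 × 4.97080 = 1.616.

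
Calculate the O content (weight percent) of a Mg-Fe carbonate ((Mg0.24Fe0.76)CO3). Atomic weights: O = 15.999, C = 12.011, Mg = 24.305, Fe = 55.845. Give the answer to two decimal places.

44.33 weight percent

Formula mass = 0.24×24.305 + 0.76×55.845 + 1×12.011 + 3×15.999 = 108.283 g/mol, of which 47.997 g is O.
So O makes up 47.997/108.283 = 0.4433 of the mass, i.e. 44.33%.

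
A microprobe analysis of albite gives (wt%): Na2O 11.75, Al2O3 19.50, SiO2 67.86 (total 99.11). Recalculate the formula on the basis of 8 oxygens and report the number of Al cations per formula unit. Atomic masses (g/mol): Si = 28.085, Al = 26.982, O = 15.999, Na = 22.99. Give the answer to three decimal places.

1.013 Al apfu

Na2O: 11.75/61.979 = 0.18958 mol → 0.37916 mol Na, 0.18958 mol O.
Al2O3: 19.50/101.961 = 0.19125 mol → 0.38250 mol Al, 0.57375 mol O.
SiO2: 67.86/60.083 = 1.12944 mol → 1.12944 mol Si, 2.25888 mol O.
Total oxygen = 3.02221 mol. Normalization factor = 8/3.02221 = 2.64707.
Al per 8 O = 0.38250 × 2.64707 = 1.013.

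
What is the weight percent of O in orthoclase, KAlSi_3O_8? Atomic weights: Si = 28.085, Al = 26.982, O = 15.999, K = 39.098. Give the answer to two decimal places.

M(KAlSi_3O_8) = 278.327 g/mol.
O contributes 8 × 15.999 = 127.992 g per mole.
127.992/278.327 = 0.4599 → 45.99%.

45.99 mass %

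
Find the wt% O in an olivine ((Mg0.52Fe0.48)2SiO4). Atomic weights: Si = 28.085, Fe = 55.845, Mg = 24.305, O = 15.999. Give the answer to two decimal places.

Formula mass = 1.04·24.305 + 0.96·55.845 + 1·28.085 + 4·15.999 = 170.969 g/mol, of which 63.996 g is O.
So O makes up 63.996/170.969 = 0.3743 of the mass, i.e. 37.43%.

37.43 wt%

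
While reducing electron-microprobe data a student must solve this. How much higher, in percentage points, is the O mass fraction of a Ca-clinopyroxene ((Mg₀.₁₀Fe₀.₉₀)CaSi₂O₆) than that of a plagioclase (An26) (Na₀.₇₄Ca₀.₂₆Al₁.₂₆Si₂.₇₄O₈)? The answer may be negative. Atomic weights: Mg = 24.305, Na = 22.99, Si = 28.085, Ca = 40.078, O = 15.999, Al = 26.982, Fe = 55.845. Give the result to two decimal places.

M((Mg₀.₁₀Fe₀.₉₀)CaSi₂O₆) = 244.933 g/mol, so wt% O = 95.994/244.933 × 100 = 39.19%.
M(Na₀.₇₄Ca₀.₂₆Al₁.₂₆Si₂.₇₄O₈) = 266.375 g/mol, so wt% O = 127.992/266.375 × 100 = 48.05%.
39.19 − 48.05 = -8.86 pp.

-8.86 percentage points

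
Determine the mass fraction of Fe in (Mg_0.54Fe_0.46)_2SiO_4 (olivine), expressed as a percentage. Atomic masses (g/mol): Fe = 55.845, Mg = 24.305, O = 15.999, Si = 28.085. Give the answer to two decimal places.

Molar mass of (Mg_0.54Fe_0.46)_2SiO_4: 1.08×24.305 + 0.92×55.845 + 1×28.085 + 4×15.999 = 169.708 g/mol.
Mass of Fe per formula unit: 0.92 × 55.845 = 51.377 g.
Weight fraction Fe = 51.377 / 169.708 = 0.3027.

30.27 mass %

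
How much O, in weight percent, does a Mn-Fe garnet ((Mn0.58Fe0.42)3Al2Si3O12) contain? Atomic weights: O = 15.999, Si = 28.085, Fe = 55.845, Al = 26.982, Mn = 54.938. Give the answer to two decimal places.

38.69 weight percent

Molar mass of (Mn0.58Fe0.42)3Al2Si3O12: 1.74*54.938 + 1.26*55.845 + 2*26.982 + 3*28.085 + 12*15.999 = 496.164 g/mol.
Mass of O per formula unit: 12 × 15.999 = 191.988 g.
Weight fraction O = 191.988 / 496.164 = 0.3869.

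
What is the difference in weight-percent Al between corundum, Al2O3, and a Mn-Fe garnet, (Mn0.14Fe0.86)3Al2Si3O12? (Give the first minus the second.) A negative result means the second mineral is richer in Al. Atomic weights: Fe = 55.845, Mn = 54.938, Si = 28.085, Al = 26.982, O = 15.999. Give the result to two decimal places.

42.08 percentage points

First mineral: 53.964 g Al in 101.961 g formula = 52.93 wt% Al.
Second mineral: 53.964 g Al in 497.361 g formula = 10.85 wt% Al.
52.93% − 10.85% gives a difference of 42.08 percentage points.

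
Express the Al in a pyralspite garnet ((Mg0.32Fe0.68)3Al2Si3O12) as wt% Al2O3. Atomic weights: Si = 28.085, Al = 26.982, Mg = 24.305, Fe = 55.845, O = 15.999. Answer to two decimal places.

21.81 wt%

Molar mass of (Mg0.32Fe0.68)3Al2Si3O12 = 0.96·24.305 + 2.04·55.845 + 2·26.982 + 3·28.085 + 12·15.999 = 467.464 g/mol.
Each formula unit contains 2 Al, equivalent to 2/2 = 1.0000 mol Al2O3.
M(Al2O3) = 2×26.982 + 3×15.999 = 101.961 g/mol.
Mass of Al2O3 per formula unit = 1.0000 × 101.961 = 101.961 g.
Al2O3 wt% = 101.961 / 467.464 × 100 = 21.81%.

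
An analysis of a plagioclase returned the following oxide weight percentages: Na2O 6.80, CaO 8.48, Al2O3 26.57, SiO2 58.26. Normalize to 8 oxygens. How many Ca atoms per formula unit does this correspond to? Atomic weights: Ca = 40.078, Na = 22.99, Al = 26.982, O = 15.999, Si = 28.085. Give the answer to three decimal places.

Na2O (M=61.979): mol = 0.10971; Na = 0.21942, O = 0.10971.
CaO (M=56.077): mol = 0.15122; Ca = 0.15122, O = 0.15122.
Al2O3 (M=101.961): mol = 0.26059; Al = 0.52118, O = 0.78177.
SiO2 (M=60.083): mol = 0.96966; Si = 0.96966, O = 1.93932.
ΣO = 2.98202; factor = 8/ΣO = 2.68275.
Ca apfu = 0.15122 × 2.68275 = 0.406.

0.406 Ca apfu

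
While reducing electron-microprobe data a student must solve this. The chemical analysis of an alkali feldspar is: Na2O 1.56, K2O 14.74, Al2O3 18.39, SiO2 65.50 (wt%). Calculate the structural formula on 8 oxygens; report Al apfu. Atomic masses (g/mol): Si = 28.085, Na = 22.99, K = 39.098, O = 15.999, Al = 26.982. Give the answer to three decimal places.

0.994 Al apfu

1.56 wt% Na2O ÷ 61.979 g/mol = 0.02517 mol, giving 0.05034 Na and 0.02517 O.
14.74 wt% K2O ÷ 94.195 g/mol = 0.15648 mol, giving 0.31296 K and 0.15648 O.
18.39 wt% Al2O3 ÷ 101.961 g/mol = 0.18036 mol, giving 0.36072 Al and 0.54108 O.
65.50 wt% SiO2 ÷ 60.083 g/mol = 1.09016 mol, giving 1.09016 Si and 2.18032 O.
Oxygen sums to 2.90305; scaling by 8/2.90305 = 2.75572 puts the formula on 8 O.
Al: 0.36072 × 2.75572 = 0.994 atoms per formula unit.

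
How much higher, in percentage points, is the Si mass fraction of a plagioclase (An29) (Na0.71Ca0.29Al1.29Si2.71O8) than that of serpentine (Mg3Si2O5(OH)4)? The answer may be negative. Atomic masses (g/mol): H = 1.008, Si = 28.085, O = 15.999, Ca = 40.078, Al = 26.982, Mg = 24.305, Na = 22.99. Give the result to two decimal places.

Si in Na0.71Ca0.29Al1.29Si2.71O8: molar mass 266.855 g/mol; 2.71×28.085 = 76.110 g → 28.52 wt%.
Si in Mg3Si2O5(OH)4: molar mass 277.108 g/mol; 2×28.085 = 56.170 g → 20.27 wt%.
Difference = 28.52 − 20.27 = 8.25 percentage points.

8.25 percentage points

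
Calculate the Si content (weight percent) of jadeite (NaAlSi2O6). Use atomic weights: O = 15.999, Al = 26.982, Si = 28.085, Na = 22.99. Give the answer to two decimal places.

27.79 weight percent

Molar mass of NaAlSi2O6: 1·22.99 + 1·26.982 + 2·28.085 + 6·15.999 = 202.136 g/mol.
Mass of Si per formula unit: 2 × 28.085 = 56.170 g.
Weight fraction Si = 56.170 / 202.136 = 0.2779.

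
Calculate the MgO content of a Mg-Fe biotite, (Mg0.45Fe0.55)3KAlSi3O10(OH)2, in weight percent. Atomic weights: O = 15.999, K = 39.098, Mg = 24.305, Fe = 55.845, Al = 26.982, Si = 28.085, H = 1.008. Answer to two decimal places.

M((Mg0.45Fe0.55)3KAlSi3O10(OH)2) = 469.295 g/mol; M(MgO) = 40.304 g/mol.
Moles MgO per formula unit = 1.35 Mg ÷ 1 = 1.3500.
MgO fraction = (1.3500 × 40.304) / 469.295 = 54.410/469.295 = 0.1159.

11.59 wt%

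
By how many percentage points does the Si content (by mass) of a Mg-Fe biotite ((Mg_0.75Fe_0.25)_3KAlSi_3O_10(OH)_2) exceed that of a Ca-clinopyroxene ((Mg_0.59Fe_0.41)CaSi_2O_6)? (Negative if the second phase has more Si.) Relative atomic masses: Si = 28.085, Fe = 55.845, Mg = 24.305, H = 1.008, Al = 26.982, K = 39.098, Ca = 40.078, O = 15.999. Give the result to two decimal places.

-5.37 percentage points

Si in (Mg_0.75Fe_0.25)_3KAlSi_3O_10(OH)_2: molar mass 440.909 g/mol; 3×28.085 = 84.255 g → 19.11 wt%.
Si in (Mg_0.59Fe_0.41)CaSi_2O_6: molar mass 229.478 g/mol; 2×28.085 = 56.170 g → 24.48 wt%.
Difference = 19.11 − 24.48 = -5.37 percentage points.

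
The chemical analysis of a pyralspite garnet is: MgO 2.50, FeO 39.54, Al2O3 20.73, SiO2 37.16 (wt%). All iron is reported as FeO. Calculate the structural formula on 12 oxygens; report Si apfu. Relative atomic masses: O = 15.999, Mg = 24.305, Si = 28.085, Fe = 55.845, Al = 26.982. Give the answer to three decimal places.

2.50 wt% MgO ÷ 40.304 g/mol = 0.06203 mol, giving 0.06203 Mg and 0.06203 O.
39.54 wt% FeO ÷ 71.844 g/mol = 0.55036 mol, giving 0.55036 Fe and 0.55036 O.
20.73 wt% Al2O3 ÷ 101.961 g/mol = 0.20331 mol, giving 0.40662 Al and 0.60993 O.
37.16 wt% SiO2 ÷ 60.083 g/mol = 0.61848 mol, giving 0.61848 Si and 1.23696 O.
Oxygen sums to 2.45928; scaling by 12/2.45928 = 4.87948 puts the formula on 12 O.
Si: 0.61848 × 4.87948 = 3.018 atoms per formula unit.

3.018 Si apfu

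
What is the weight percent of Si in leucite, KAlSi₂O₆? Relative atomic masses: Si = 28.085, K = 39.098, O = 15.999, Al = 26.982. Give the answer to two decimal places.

Molar mass of KAlSi₂O₆: 1·39.098 + 1·26.982 + 2·28.085 + 6·15.999 = 218.244 g/mol.
Mass of Si per formula unit: 2 × 28.085 = 56.170 g.
Weight fraction Si = 56.170 / 218.244 = 0.2574.

25.74 wt%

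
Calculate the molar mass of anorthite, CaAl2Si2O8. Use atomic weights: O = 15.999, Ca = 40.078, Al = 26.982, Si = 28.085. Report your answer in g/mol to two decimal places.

The formula mass is the sum 1*40.078 + 2*26.982 + 2*28.085 + 8*15.999.

278.20 g/mol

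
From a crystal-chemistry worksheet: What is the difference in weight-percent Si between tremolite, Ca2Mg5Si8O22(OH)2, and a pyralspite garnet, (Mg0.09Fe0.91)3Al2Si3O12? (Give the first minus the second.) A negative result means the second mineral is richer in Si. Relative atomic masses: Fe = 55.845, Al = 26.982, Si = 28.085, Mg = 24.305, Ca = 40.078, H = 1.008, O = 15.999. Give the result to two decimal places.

M(Ca2Mg5Si8O22(OH)2) = 812.353 g/mol, so wt% Si = 224.680/812.353 × 100 = 27.66%.
M((Mg0.09Fe0.91)3Al2Si3O12) = 489.226 g/mol, so wt% Si = 84.255/489.226 × 100 = 17.22%.
27.66 − 17.22 = 10.44 pp.

10.44 percentage points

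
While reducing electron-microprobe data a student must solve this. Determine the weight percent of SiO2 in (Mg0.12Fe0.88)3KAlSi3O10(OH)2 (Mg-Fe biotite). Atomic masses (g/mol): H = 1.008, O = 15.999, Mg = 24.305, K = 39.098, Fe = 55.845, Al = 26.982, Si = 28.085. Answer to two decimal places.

Molar mass of (Mg0.12Fe0.88)3KAlSi3O10(OH)2 = 0.36·24.305 + 2.64·55.845 + 1·39.098 + 1·26.982 + 3·28.085 + 12·15.999 + 2·1.008 = 500.520 g/mol.
Each formula unit contains 3 Si, equivalent to 3/1 = 3.0000 mol SiO2.
M(SiO2) = 1×28.085 + 2×15.999 = 60.083 g/mol.
Mass of SiO2 per formula unit = 3.0000 × 60.083 = 180.249 g.
SiO2 wt% = 180.249 / 500.520 × 100 = 36.01%.

36.01 wt%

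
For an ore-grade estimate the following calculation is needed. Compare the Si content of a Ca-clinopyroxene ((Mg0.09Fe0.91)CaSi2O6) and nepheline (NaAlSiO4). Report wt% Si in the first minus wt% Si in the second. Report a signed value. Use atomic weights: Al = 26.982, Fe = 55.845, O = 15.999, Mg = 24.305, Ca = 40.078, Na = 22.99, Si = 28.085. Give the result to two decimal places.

3.13 percentage points

First mineral: 56.170 g Si in 245.248 g formula = 22.90 wt% Si.
Second mineral: 28.085 g Si in 142.053 g formula = 19.77 wt% Si.
22.90% − 19.77% gives a difference of 3.13 percentage points.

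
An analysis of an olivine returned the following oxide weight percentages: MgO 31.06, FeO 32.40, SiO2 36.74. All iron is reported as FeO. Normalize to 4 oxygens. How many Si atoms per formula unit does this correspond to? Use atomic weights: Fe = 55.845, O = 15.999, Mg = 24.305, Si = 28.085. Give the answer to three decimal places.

MgO: 31.06/40.304 = 0.77064 mol → 0.77064 mol Mg, 0.77064 mol O.
FeO: 32.40/71.844 = 0.45098 mol → 0.45098 mol Fe, 0.45098 mol O.
SiO2: 36.74/60.083 = 0.61149 mol → 0.61149 mol Si, 1.22298 mol O.
Total oxygen = 2.44460 mol. Normalization factor = 4/2.44460 = 1.63626.
Si per 4 O = 0.61149 × 1.63626 = 1.001.

1.001 Si apfu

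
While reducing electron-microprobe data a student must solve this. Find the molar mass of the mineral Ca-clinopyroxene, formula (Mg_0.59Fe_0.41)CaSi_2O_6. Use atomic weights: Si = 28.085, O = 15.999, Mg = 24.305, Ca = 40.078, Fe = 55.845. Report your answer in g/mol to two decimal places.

M = 0.59·24.305 + 0.41·55.845 + 1·40.078 + 2·28.085 + 6·15.999

229.48 g/mol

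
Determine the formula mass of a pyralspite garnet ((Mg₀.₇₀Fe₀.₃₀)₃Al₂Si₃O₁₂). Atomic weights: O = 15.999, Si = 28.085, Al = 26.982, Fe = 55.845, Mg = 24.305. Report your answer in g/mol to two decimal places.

431.51 g/mol

Mg: 2.10 × 24.305 = 51.0405
Fe: 0.90 × 55.845 = 50.2605
Al: 2 × 26.982 = 53.9640
Si: 3 × 28.085 = 84.2550
O: 12 × 15.999 = 191.9880
Summing the contributions gives the formula mass.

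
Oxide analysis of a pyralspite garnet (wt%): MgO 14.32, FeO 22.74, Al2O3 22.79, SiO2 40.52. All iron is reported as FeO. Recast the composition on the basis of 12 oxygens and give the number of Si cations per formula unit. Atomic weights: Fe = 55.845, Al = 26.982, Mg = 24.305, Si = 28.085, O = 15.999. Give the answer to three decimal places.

3.007 Si apfu

MgO (M=40.304): mol = 0.35530; Mg = 0.35530, O = 0.35530.
FeO (M=71.844): mol = 0.31652; Fe = 0.31652, O = 0.31652.
Al2O3 (M=101.961): mol = 0.22352; Al = 0.44704, O = 0.67056.
SiO2 (M=60.083): mol = 0.67440; Si = 0.67440, O = 1.34880.
ΣO = 2.69118; factor = 12/ΣO = 4.45901.
Si apfu = 0.67440 × 4.45901 = 3.007.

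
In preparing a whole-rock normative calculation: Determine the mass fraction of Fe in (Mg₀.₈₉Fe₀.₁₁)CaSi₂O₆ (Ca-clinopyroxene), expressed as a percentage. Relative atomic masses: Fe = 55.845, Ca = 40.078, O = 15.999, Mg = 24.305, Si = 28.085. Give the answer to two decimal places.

2.79 wt%

M((Mg₀.₈₉Fe₀.₁₁)CaSi₂O₆) = 220.016 g/mol.
Fe contributes 0.11 × 55.845 = 6.143 g per mole.
6.143/220.016 = 0.0279 → 2.79%.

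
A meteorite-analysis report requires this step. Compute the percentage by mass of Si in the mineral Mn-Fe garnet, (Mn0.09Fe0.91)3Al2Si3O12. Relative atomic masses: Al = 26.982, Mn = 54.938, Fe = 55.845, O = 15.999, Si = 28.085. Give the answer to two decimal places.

M((Mn0.09Fe0.91)3Al2Si3O12) = 497.497 g/mol.
Si contributes 3 × 28.085 = 84.255 g per mole.
84.255/497.497 = 0.1694 → 16.94%.

16.94 wt%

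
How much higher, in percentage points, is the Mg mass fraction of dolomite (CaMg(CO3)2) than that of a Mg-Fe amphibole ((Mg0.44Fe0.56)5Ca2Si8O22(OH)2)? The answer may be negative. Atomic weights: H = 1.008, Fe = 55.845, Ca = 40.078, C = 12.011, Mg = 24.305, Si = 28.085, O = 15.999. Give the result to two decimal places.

First mineral: 24.305 g Mg in 184.399 g formula = 13.18 wt% Mg.
Second mineral: 53.471 g Mg in 900.665 g formula = 5.94 wt% Mg.
13.18% − 5.94% gives a difference of 7.24 percentage points.

7.24 percentage points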